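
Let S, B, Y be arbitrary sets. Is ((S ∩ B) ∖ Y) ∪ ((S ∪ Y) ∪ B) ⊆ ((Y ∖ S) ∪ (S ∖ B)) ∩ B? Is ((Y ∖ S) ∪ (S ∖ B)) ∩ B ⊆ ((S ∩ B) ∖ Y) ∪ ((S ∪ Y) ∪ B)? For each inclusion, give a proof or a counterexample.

The sets are not equal: only the reverse inclusion holds.

Reverse inclusion. Let x ∈ ((Y ∖ S) ∪ (S ∖ B)) ∩ B. Then x ∈ B ∩ Y and x ∉ S, from which x ∈ ((S ∩ B) ∖ Y) ∪ ((S ∪ Y) ∪ B).

Forward inclusion. This inclusion fails. Take S = {1}, B = ∅, Y = ∅; then 1 ∈ ((S ∩ B) ∖ Y) ∪ ((S ∪ Y) ∪ B) but 1 ∉ ((Y ∖ S) ∪ (S ∖ B)) ∩ B.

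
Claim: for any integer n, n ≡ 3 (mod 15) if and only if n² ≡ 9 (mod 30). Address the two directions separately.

(⇒) This fails: take n = 18. Then 18 ≡ 3 (mod 15), but 18² = 324 ≡ 24 (mod 30), not 9.

(⇐) This fails: take n = 27. Then 27² = 729 ≡ 9 (mod 30), yet 27 ≡ 12 (mod 15), not 3.

Neither implication holds.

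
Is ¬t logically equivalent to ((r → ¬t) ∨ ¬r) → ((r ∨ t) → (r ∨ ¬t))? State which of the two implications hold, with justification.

Only the forward direction holds.

[⇒] Assume the antecedent. If r is true, the consequent reduces to true regardless of the other variables. If r is false, the antecedent forces (r = F, t = F), and the consequent holds there. Either way the consequent holds.

[⇐] This fails. Under r = T, t = T, the left side is false but the right side is true.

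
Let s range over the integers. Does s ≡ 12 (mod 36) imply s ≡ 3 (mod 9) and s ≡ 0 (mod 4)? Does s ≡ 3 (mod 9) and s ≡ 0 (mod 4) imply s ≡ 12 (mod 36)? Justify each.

Both implications hold.

[⇒] Suppose s ≡ 12 (mod 36); write s = 36j + 12. Since 9 ∣ 36, reducing mod 9 gives s ≡ 12 ≡ 3 (mod 9); since 4 ∣ 36, reducing mod 4 gives s ≡ 12 ≡ 0 (mod 4).

[⇐] Conversely, if s ≡ 3 (mod 9) and s ≡ 0 (mod 4), then by the Chinese remainder theorem s ≡ 12 (mod 36). This is exactly s ≡ 12 (mod 36).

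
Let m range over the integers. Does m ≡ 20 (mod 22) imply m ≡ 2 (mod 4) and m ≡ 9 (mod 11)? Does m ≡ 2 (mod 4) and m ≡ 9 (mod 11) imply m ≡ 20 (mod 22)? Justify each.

Only the converse holds.

(⟹) This fails: m = 20 gives 20 ≡ 20 (mod 22) but 20 ≡ 0 (mod 4), so the conjunction on the right does not hold.

(⟸) Conversely, if m ≡ 2 (mod 4) and m ≡ 9 (mod 11), then by the Chinese remainder theorem m ≡ 42 (mod 44). Since 42 ≡ 20 (mod 22) and 22 ∣ 44, we get m ≡ 20 (mod 22).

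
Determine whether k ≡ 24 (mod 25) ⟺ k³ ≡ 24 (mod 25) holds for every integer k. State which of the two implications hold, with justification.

Both directions hold.

(→) Suppose k ≡ 24 (mod 25). Write k = 25j + 24. Then (25j + 24)³ = 15625j³ + 45000j² + 43200j + 13824 = 25(625j³ + 1800j² + 1728j + 552) + 24, so k³ ≡ 24 (mod 25).

(←) Conversely, suppose k³ ≡ 24 (mod 25). The only residue r in {0, …, 24} with r³ ≡ 24 (mod 25) is r = 24, so k ≡ 24 (mod 25).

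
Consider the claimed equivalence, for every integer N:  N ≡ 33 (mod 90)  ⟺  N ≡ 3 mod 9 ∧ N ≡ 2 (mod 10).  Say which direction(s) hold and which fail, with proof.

(⇒) fails and (⇐) fails.

(→) This fails: N = 33 gives 33 ≡ 33 (mod 90) but 33 ≡ 6 (mod 9), so the conjunction on the right does not hold.

(←) This fails: N = 12 satisfies both congruences on the right (12 ≡ 3 mod 9 and 12 ≡ 2 mod 10) yet 12 ≡ 12 (mod 90), not 33.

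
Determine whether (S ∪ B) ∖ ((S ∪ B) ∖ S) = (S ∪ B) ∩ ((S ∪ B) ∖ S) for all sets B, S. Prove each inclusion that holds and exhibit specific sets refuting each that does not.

(⟹) This inclusion fails. Take B = ∅, S = {1}; then 1 ∈ (S ∪ B) ∖ ((S ∪ B) ∖ S) but 1 ∉ (S ∪ B) ∩ ((S ∪ B) ∖ S).

(⟸) This inclusion fails. Take B = {1}, S = ∅; then 1 ∈ (S ∪ B) ∩ ((S ∪ B) ∖ S) but 1 ∉ (S ∪ B) ∖ ((S ∪ B) ∖ S).

Neither inclusion holds.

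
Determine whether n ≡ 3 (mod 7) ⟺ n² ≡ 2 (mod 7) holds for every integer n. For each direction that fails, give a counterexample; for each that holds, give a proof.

(⟹) Suppose n ≡ 3 (mod 7). Write n = 7j + 3. Then (7j + 3)² = 49j² + 42j + 9 = 7(7j² + 6j + 1) + 2, so n² ≡ 2 (mod 7).

(⟸) This fails: take n = 4. Then 4² = 16 ≡ 2 (mod 7), yet 4 ≡ 4 (mod 7), not 3.

Only the forward implication holds.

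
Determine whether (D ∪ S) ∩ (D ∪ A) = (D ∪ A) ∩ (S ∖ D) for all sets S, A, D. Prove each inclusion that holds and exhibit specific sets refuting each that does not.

Only the reverse inclusion holds.

(⊆) This inclusion fails. Take S = ∅, A = ∅, D = {1}; then 1 ∈ (D ∪ S) ∩ (D ∪ A) but 1 ∉ (D ∪ A) ∩ (S ∖ D).

(⊇) Let x ∈ (D ∪ A) ∩ (S ∖ D). Then x ∈ S ∩ A and x ∉ D, from which x ∈ (D ∪ S) ∩ (D ∪ A).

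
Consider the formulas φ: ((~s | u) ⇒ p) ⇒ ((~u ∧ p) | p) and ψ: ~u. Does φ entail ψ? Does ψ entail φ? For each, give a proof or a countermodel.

(→) This fails. Under u = T, p = F, s = F, the left side is true but the right side is false.

(←) This fails. Under u = F, p = F, s = T, the left side is false but the right side is true.

Neither direction holds.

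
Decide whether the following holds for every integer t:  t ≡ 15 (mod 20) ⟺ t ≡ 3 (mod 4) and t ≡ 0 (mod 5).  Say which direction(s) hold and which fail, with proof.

Both implications hold.

(⇒) Suppose t ≡ 15 (mod 20); write t = 20j + 15. Since 4 ∣ 20, reducing mod 4 gives t ≡ 15 ≡ 3 (mod 4); since 5 ∣ 20, reducing mod 5 gives t ≡ 15 ≡ 0 (mod 5).

(⇐) Conversely, if t ≡ 3 (mod 4) and t ≡ 0 (mod 5), then by the Chinese remainder theorem t ≡ 15 (mod 20). This is exactly t ≡ 15 (mod 20).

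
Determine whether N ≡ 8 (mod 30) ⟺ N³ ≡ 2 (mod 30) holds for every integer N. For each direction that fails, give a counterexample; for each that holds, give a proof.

(⇒) Suppose N ≡ 8 (mod 30). Write N = 30j + 8. Then (30j + 8)³ = 27000j³ + 21600j² + 5760j + 512 = 30(900j³ + 720j² + 192j + 17) + 2, so N³ ≡ 2 (mod 30).

(⇐) Conversely, suppose N³ ≡ 2 (mod 30). The only residue r in {0, …, 29} with r³ ≡ 2 (mod 30) is r = 8, so N ≡ 8 (mod 30).

Equivalent; both directions hold.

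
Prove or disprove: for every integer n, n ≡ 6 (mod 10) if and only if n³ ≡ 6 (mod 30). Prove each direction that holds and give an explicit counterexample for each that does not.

(⇒) This fails: take n = 16. Then 16 ≡ 6 (mod 10), but 16³ = 4096 ≡ 16 (mod 30), not 6.

(⇐) Conversely, the residues r modulo 30 with r³ ≡ 6 (mod 30) are exactly {6}, and each is ≡ 6 (mod 10).

The forward direction fails; the converse holds.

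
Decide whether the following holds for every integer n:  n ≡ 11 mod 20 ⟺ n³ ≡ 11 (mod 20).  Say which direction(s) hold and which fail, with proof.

The biconditional holds.

(⟸) Suppose n³ ≡ 11 (mod 20). The only residue r in {0, …, 19} with r³ ≡ 11 (mod 20) is r = 11, so n ≡ 11 (mod 20).

(⟹) Suppose n ≡ 11 mod 20. Write n = 20j + 11. Then (20j + 11)³ = 8000j³ + 13200j² + 7260j + 1331 = 20(400j³ + 660j² + 363j + 66) + 11, so n³ ≡ 11 (mod 20).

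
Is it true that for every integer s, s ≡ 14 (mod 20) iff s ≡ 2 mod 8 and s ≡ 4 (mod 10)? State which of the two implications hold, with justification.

Forward direction. This fails: s = 14 gives 14 ≡ 14 (mod 20) but 14 ≡ 6 (mod 8), so the conjunction on the right does not hold.

Converse. If s ≡ 2 (mod 8) and s ≡ 4 (mod 10), then by the Chinese remainder theorem s ≡ 34 (mod 40). Since 34 ≡ 14 (mod 20) and 20 ∣ 40, we get s ≡ 14 (mod 20).

Only the reverse direction holds.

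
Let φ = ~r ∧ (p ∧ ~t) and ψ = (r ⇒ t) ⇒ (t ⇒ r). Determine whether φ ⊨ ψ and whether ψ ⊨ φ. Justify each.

Only the forward implication holds.

[⇒] Assume the antecedent. If p is true, the antecedent forces (p = T, r = F, t = F), and (r ⇒ t) ⇒ (t ⇒ r) holds there. If p is false, the antecedent cannot hold. Either way (r ⇒ t) ⇒ (t ⇒ r) holds.

[⇐] This fails. Under p = F, r = F, t = F, the left side is false but the right side is true.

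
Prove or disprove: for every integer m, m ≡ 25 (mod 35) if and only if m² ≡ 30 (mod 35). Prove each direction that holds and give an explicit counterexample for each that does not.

Not equivalent: only (⇒) holds.

(⇐) This fails: take m = 10. Then 10² = 100 ≡ 30 (mod 35), yet 10 ≡ 10 (mod 35), not 25.

(⇒) Suppose m ≡ 25 (mod 35). Write m = 35j + 25. Then (35j + 25)² = 1225j² + 1750j + 625 = 35(35j² + 50j + 17) + 30, so m² ≡ 30 (mod 35).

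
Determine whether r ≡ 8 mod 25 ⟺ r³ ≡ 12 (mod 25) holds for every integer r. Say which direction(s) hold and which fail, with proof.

(⇒) Suppose r ≡ 8 mod 25. Write r = 25j + 8. Then (25j + 8)³ = 15625j³ + 15000j² + 4800j + 512 = 25(625j³ + 600j² + 192j + 20) + 12, so r³ ≡ 12 (mod 25).

(⇐) Conversely, suppose r³ ≡ 12 (mod 25). The only residue r in {0, …, 24} with r³ ≡ 12 (mod 25) is r = 8, so r ≡ 8 (mod 25).

Both directions hold.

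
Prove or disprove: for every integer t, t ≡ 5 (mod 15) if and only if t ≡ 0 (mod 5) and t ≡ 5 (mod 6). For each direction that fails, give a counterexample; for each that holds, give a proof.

[⇒] This fails: t = 20 gives 20 ≡ 5 (mod 15) but 20 ≡ 2 (mod 6), so the conjunction on the right does not hold.

[⇐] Conversely, if t ≡ 0 (mod 5) and t ≡ 5 (mod 6), then by the Chinese remainder theorem t ≡ 5 (mod 30). Since 5 ≡ 5 (mod 15) and 15 ∣ 30, we get t ≡ 5 (mod 15).

Not equivalent: only (⇐) holds.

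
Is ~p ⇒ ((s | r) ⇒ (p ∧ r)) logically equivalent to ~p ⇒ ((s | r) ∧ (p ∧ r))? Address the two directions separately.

(←) Assume the antecedent. If r is true, the antecedent forces (r = T, p = T, s = F) or (r = T, p = T, s = T), and ~p ⇒ ((s | r) ⇒ (p ∧ r)) holds there. If r is false, the antecedent forces (r = F, p = T, s = F) or (r = F, p = T, s = T), and ~p ⇒ ((s | r) ⇒ (p ∧ r)) holds there. Either way ~p ⇒ ((s | r) ⇒ (p ∧ r)) holds.

(→) This fails. Under r = F, p = F, s = F, the left side is true but the right side is false.

Only the converse holds.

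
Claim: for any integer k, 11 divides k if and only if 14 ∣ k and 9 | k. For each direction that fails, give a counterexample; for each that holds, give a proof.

Neither direction holds.

[⇒] This fails: take k = 11. Certainly 11 ∣ 11, but 14 ∤ 11.

[⇐] This fails: take k = 126. Both 14 ∣ 126 and 9 ∣ 126, yet 126 is not a multiple of 11 (since 126 = 11·11 + 5), so 11 ∤ 126.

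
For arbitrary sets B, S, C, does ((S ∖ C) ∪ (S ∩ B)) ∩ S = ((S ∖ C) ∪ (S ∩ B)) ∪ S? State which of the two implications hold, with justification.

(⊆) Let x ∈ ((S ∖ C) ∪ (S ∩ B)) ∩ S. Then either x ∈ S and x ∉ B, C; or x ∈ B ∩ S and x ∉ C; or x ∈ B ∩ S ∩ C. In each case x ∈ ((S ∖ C) ∪ (S ∩ B)) ∪ S, so ((S ∖ C) ∪ (S ∩ B)) ∩ S ⊆ ((S ∖ C) ∪ (S ∩ B)) ∪ S.

(⊇) This inclusion fails. Take B = ∅, S = {1}, C = {1}; then 1 ∈ ((S ∖ C) ∪ (S ∩ B)) ∪ S but 1 ∉ ((S ∖ C) ∪ (S ∩ B)) ∩ S.

The sets are not equal: only the forward inclusion holds.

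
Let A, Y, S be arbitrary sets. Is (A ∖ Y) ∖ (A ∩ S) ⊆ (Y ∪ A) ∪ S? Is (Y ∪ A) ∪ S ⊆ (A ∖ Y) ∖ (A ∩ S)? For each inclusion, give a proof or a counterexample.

The sets are not equal: only the forward inclusion holds.

(⟹) Let x ∈ (A ∖ Y) ∖ (A ∩ S). Then x ∈ A and x ∉ Y, S, from which x ∈ (Y ∪ A) ∪ S.

(⟸) This inclusion fails. Take A = ∅, Y = {1}, S = ∅; then 1 ∈ (Y ∪ A) ∪ S but 1 ∉ (A ∖ Y) ∖ (A ∩ S).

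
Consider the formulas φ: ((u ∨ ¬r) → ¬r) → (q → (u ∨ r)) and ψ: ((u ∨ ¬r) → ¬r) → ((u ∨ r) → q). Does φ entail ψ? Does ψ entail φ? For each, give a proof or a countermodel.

Forward direction. This fails. Under u = T, q = F, r = F, the left side is true but the right side is false.

Converse. This fails. Under u = F, q = T, r = F, the left side is false but the right side is true.

Neither direction holds.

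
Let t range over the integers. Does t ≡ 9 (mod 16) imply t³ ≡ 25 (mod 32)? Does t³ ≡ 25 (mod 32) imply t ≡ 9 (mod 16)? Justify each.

[⇒] This fails: take t = 25. Then 25 ≡ 9 (mod 16), but 25³ = 15625 ≡ 9 (mod 32), not 25.

[⇐] Conversely, the residues r modulo 32 with r³ ≡ 25 (mod 32) are exactly {9}, and each is ≡ 9 (mod 16).

Not equivalent: only (⇐) holds.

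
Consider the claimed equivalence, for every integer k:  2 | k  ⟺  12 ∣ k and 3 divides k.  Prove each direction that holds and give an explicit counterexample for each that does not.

Forward direction. This fails: take k = 2. Certainly 2 ∣ 2, but 12 ∤ 2.

Converse. Suppose 12 ∣ k and 3 ∣ k. Any common multiple of 12 and 3 is a multiple of their lcm; here lcm(12, 3) = 12·3/gcd(12, 3) = 36/3 = 12, so 12 ∣ k. Since 2 ∣ 12, it follows that 2 ∣ k.

Only the converse holds.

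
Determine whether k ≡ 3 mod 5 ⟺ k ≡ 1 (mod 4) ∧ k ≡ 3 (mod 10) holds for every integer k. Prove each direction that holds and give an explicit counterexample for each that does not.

(⟹) This fails: k = 8 gives 8 ≡ 3 (mod 5) but 8 ≡ 0 (mod 4), so the conjunction on the right does not hold.

(⟸) Conversely, if k ≡ 1 (mod 4) and k ≡ 3 (mod 10), then by the Chinese remainder theorem k ≡ 13 (mod 20). Since 13 ≡ 3 (mod 5) and 5 ∣ 20, we get k ≡ 3 (mod 5).

Only the reverse direction holds.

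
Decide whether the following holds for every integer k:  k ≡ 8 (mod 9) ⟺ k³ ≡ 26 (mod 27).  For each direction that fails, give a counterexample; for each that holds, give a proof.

Both directions hold; the statement is true.

(⟸) The residues r modulo 27 with r³ ≡ 26 (mod 27) are exactly {8, 17, 26}, and each is ≡ 8 (mod 9).

(⟹) Suppose k ≡ 8 (mod 9). Working modulo 27, k ∈ {8, 17, 26}; for each such r, r³ ≡ 26 (mod 27).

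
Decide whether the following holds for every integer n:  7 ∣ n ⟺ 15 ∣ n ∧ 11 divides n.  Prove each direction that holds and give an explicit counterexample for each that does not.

(⟹) This fails: take n = 7. Certainly 7 ∣ 7, but 15 ∤ 7.

(⟸) This fails: take n = 165. Both 15 ∣ 165 and 11 ∣ 165, yet 165 is not a multiple of 7 (since 165 = 23·7 + 4), so 7 ∤ 165.

(⇒) fails and (⇐) fails.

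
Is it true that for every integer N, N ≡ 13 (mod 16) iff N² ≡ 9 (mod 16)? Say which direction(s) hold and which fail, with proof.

Not equivalent: only (⇒) holds.

[⇒] Suppose N ≡ 13 (mod 16). Write N = 16j + 13. Then (16j + 13)² = 256j² + 416j + 169 = 16(16j² + 26j + 10) + 9, so N² ≡ 9 (mod 16).

[⇐] This fails: take N = 3. Then 3² = 9 ≡ 9 (mod 16), yet 3 ≡ 3 (mod 16), not 13.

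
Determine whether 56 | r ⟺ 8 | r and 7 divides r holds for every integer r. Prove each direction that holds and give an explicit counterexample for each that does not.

Forward direction. If 56 ∣ r, write r = 56q. Since 56 = 7·8, r = 8·(7q), so 8 ∣ r; and since 56 = 8·7, r = 7·(8q), so 7 ∣ r.

Converse. Suppose 8 ∣ r and 7 ∣ r. Any common multiple of 8 and 7 is a multiple of their lcm; here gcd(8, 7) = 1, so lcm(8, 7) = 8·7 = 56, so 56 ∣ r.

Equivalent; both directions hold.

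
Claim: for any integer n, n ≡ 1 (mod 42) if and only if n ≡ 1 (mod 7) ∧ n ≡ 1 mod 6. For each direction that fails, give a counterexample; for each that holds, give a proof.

(⇐) If n ≡ 1 (mod 7) and n ≡ 1 (mod 6), then by the Chinese remainder theorem n ≡ 1 (mod 42). This is exactly n ≡ 1 (mod 42).

(⇒) Suppose n ≡ 1 (mod 42); write n = 42j + 1. Since 7 ∣ 42, reducing mod 7 gives n ≡ 1 (mod 7); since 6 ∣ 42, reducing mod 6 gives n ≡ 1 (mod 6).

Both directions hold.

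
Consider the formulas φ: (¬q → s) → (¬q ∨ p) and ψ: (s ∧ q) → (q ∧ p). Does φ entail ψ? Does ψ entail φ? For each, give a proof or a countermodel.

Only the forward direction holds.

(→) Assume the antecedent. If p is true, (s ∧ q) → (q ∧ p) reduces to true regardless of the other variables. If p is false, the antecedent forces (p = F, s = F, q = F) or (p = F, s = T, q = F), and (s ∧ q) → (q ∧ p) holds there. Either way (s ∧ q) → (q ∧ p) holds.

(←) This fails. Under p = F, s = F, q = T, the left side is false but the right side is true.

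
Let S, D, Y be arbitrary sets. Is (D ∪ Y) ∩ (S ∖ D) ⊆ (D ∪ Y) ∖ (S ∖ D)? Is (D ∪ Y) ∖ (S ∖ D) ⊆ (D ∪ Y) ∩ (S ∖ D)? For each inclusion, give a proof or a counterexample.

Neither inclusion holds.

(⟹) This inclusion fails. Take S = {1}, D = ∅, Y = {1}; then 1 ∈ (D ∪ Y) ∩ (S ∖ D) but 1 ∉ (D ∪ Y) ∖ (S ∖ D).

(⟸) This inclusion fails. Take S = ∅, D = {1}, Y = ∅; then 1 ∈ (D ∪ Y) ∖ (S ∖ D) but 1 ∉ (D ∪ Y) ∩ (S ∖ D).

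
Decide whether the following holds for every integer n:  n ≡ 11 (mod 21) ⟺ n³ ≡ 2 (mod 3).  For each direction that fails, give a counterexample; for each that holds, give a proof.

Forward direction. Suppose n ≡ 11 (mod 21). Then n³ ≡ 11³ = 1331 (mod 21), and since 3 ∣ 21, also n³ ≡ 2 (mod 3).

Converse. This fails: take n = 2. Then 2³ = 8 ≡ 2 (mod 3), yet 2 ≡ 2 (mod 21), not 11.

Not equivalent: only (⇒) holds.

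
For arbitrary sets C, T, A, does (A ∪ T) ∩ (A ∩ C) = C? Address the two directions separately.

Only the forward inclusion holds.

(⊇) This inclusion fails. Take C = {1}, T = ∅, A = ∅; then 1 ∈ C but 1 ∉ (A ∪ T) ∩ (A ∩ C).

(⊆) Let x ∈ (A ∪ T) ∩ (A ∩ C). Then either x ∈ C ∩ A and x ∉ T; or x ∈ C ∩ T ∩ A. In each case x ∈ C, so (A ∪ T) ∩ (A ∩ C) ⊆ C.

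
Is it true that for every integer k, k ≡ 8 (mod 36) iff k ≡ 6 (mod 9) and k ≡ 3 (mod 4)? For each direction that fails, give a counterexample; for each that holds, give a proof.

[⇒] This fails: k = 8 gives 8 ≡ 8 (mod 36) but 8 ≡ 8 (mod 9), so the conjunction on the right does not hold.

[⇐] This fails: k = 15 satisfies both congruences on the right (15 ≡ 6 mod 9 and 15 ≡ 3 mod 4) yet 15 ≡ 15 (mod 36), not 8.

Both directions fail.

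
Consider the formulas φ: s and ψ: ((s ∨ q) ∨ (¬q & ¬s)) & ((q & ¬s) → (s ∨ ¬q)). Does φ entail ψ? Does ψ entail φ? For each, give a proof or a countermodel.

[⇒] Assume the antecedent. If s is true, the consequent reduces to true regardless of the other variables. If s is false, the antecedent cannot hold. Either way the consequent holds.

[⇐] This fails. Under s = F, q = F, the left side is false but the right side is true.

The forward direction holds; the converse fails.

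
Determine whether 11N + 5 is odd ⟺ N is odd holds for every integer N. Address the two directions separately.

[⇒] This fails: N = 2 gives 11N + 5 = 27, which is odd, but 2 is even, not odd.

[⇐] This also fails: N = 5 is odd, but 11N + 5 = 60 is even, not odd.

Neither direction holds.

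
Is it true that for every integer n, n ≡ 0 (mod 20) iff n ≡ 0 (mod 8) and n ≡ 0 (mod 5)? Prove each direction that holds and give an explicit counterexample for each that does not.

(→) This fails: n = 20 gives 20 ≡ 0 (mod 20) but 20 ≡ 4 (mod 8), so the conjunction on the right does not hold.

(←) Conversely, if n ≡ 0 (mod 8) and n ≡ 0 (mod 5), then by the Chinese remainder theorem n ≡ 0 (mod 40). Since 0 ≡ 0 (mod 20) and 20 ∣ 40, we get n ≡ 0 (mod 20).

The forward direction fails; the converse holds.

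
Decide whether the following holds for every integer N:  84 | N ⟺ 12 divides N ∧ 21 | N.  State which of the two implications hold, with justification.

[⇐] Suppose 12 ∣ N and 21 ∣ N. Any common multiple of 12 and 21 is a multiple of their lcm; here lcm(12, 21) = 12·21/gcd(12, 21) = 252/3 = 84, so 84 ∣ N.

[⇒] If 84 ∣ N, write N = 84q. Since 84 = 7·12, N = 12·(7q), so 12 ∣ N; and since 84 = 4·21, N = 21·(4q), so 21 ∣ N.

Both implications hold.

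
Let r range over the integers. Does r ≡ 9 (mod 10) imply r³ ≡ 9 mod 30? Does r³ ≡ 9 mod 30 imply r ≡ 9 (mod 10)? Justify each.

(⇒) fails; (⇐) holds.

(→) This fails: take r = 19. Then 19 ≡ 9 (mod 10), but 19³ = 6859 ≡ 19 (mod 30), not 9.

(←) Conversely, the residues r modulo 30 with r³ ≡ 9 (mod 30) are exactly {9}, and each is ≡ 9 (mod 10).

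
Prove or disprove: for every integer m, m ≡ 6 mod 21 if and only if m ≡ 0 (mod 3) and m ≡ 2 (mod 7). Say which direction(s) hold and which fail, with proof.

(→) This fails: m = 6 gives 6 ≡ 6 (mod 21) but 6 ≡ 6 (mod 7), so the conjunction on the right does not hold.

(←) This fails: m = 9 satisfies both congruences on the right (9 ≡ 0 mod 3 and 9 ≡ 2 mod 7) yet 9 ≡ 9 (mod 21), not 6.

Both directions fail.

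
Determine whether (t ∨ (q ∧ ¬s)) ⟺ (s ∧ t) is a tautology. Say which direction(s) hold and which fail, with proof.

(→) This fails. Under s = F, q = T, t = F, the left side is true but the right side is false.

(←) Assume the antecedent. If s is true, the antecedent forces (s = T, q = F, t = T) or (s = T, q = T, t = T), and t ∨ (q ∧ ¬s) holds there. If s is false, the antecedent cannot hold. Either way t ∨ (q ∧ ¬s) holds.

(⇒) fails; (⇐) holds.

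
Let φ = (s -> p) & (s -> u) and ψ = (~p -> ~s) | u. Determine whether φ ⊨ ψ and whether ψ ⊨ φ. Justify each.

The forward direction holds; the converse fails.

Converse. This fails. Under s = T, u = T, p = F, the left side is false but the right side is true.

Forward direction. Assume the antecedent. If s is true, the antecedent forces (s = T, u = T, p = T), and (~p -> ~s) | u holds there. If s is false, (~p -> ~s) | u reduces to true regardless of the other variables. Either way (~p -> ~s) | u holds.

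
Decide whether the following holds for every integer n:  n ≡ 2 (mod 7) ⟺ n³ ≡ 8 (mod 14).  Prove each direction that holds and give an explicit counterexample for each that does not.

(⇒) This fails: take n = 9. Then 9 ≡ 2 (mod 7), but 9³ = 729 ≡ 1 (mod 14), not 8.

(⇐) This fails: take n = 4. Then 4³ = 64 ≡ 8 (mod 14), yet 4 ≡ 4 (mod 7), not 2.

Neither direction holds.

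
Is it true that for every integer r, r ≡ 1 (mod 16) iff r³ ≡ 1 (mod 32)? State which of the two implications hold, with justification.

(⇒) fails; (⇐) holds.

(⟹) This fails: take r = 17. Then 17 ≡ 1 (mod 16), but 17³ = 4913 ≡ 17 (mod 32), not 1.

(⟸) Conversely, the residues r modulo 32 with r³ ≡ 1 (mod 32) are exactly {1}, and each is ≡ 1 (mod 16).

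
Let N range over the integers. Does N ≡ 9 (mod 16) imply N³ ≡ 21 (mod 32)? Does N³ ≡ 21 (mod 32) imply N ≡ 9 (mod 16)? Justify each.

Neither implication holds.

Forward direction. This fails: take N = 9. Then 9 ≡ 9 (mod 16), but 9³ = 729 ≡ 25 (mod 32), not 21.

Converse. This fails: take N = 13. Then 13³ = 2197 ≡ 21 (mod 32), yet 13 ≡ 13 (mod 16), not 9.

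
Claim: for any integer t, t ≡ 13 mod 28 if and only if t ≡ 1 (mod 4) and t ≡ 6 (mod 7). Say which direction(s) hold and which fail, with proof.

Equivalent; both directions hold.

(⟹) Suppose t ≡ 13 (mod 28); write t = 28j + 13. Since 4 ∣ 28, reducing mod 4 gives t ≡ 13 ≡ 1 (mod 4); since 7 ∣ 28, reducing mod 7 gives t ≡ 13 ≡ 6 (mod 7).

(⟸) Conversely, if t ≡ 1 (mod 4) and t ≡ 6 (mod 7), then by the Chinese remainder theorem t ≡ 13 (mod 28). This is exactly t ≡ 13 (mod 28).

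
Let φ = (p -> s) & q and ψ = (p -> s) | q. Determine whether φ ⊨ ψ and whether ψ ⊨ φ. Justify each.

(⟹) Assume the antecedent. If s is true, (p -> s) | q reduces to true regardless of the other variables. If s is false, the antecedent forces (s = F, p = F, q = T), and (p -> s) | q holds there. Either way (p -> s) | q holds.

(⟸) This fails. Under s = F, p = F, q = F, the left side is false but the right side is true.

Not equivalent: only (⇒) holds.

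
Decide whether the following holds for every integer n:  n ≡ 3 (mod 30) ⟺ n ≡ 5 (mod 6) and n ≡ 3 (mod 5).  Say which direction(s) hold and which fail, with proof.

Neither direction holds.

(⟹) This fails: n = 3 gives 3 ≡ 3 (mod 30) but 3 ≡ 3 (mod 6), so the conjunction on the right does not hold.

(⟸) This fails: n = 23 satisfies both congruences on the right (23 ≡ 5 mod 6 and 23 ≡ 3 mod 5) yet 23 ≡ 23 (mod 30), not 3.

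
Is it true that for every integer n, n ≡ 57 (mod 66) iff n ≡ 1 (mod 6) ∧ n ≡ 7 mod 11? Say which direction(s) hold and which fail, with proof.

(→) This fails: n = 57 gives 57 ≡ 57 (mod 66) but 57 ≡ 3 (mod 6), so the conjunction on the right does not hold.

(←) This fails: n = 7 satisfies both congruences on the right (7 ≡ 1 mod 6 and 7 ≡ 7 mod 11) yet 7 ≡ 7 (mod 66), not 57.

(⇒) fails and (⇐) fails.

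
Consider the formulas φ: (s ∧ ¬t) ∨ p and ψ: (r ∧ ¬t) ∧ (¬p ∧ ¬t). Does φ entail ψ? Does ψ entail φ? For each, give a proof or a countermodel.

Forward direction. This fails. Under t = F, p = T, r = F, s = F, the left side is true but the right side is false.

Converse. This fails. Under t = F, p = F, r = T, s = F, the left side is false but the right side is true.

Both directions fail.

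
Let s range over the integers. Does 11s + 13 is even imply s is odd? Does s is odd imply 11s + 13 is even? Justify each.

Both directions hold.

(⟸) Suppose s is odd; write s = 2j + 1. Then 11s + 13 = 11·(2j + 1) + 13 = 2·11j + 24, which is even.

(⟹) Suppose 11s + 13 is even. Since 11 is odd, 11s and s have the same parity, so 11s + 13 ≡ s + 13 (mod 2). As 13 is odd, 11s + 13 is even exactly when s is odd. Thus s is odd.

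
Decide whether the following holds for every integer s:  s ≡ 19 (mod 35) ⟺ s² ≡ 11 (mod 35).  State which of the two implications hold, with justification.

Only the forward direction holds.

(⟹) Suppose s ≡ 19 (mod 35). Write s = 35j + 19. Then (35j + 19)² = 1225j² + 1330j + 361 = 35(35j² + 38j + 10) + 11, so s² ≡ 11 (mod 35).

(⟸) This fails: take s = 9. Then 9² = 81 ≡ 11 (mod 35), yet 9 ≡ 9 (mod 35), not 19.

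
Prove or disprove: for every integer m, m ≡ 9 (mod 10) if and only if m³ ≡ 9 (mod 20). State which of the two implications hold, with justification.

Only the reverse direction holds.

[⇒] This fails: take m = 19. Then 19 ≡ 9 (mod 10), but 19³ = 6859 ≡ 19 (mod 20), not 9.

[⇐] Conversely, the residues r modulo 20 with r³ ≡ 9 (mod 20) are exactly {9}, and each is ≡ 9 (mod 10).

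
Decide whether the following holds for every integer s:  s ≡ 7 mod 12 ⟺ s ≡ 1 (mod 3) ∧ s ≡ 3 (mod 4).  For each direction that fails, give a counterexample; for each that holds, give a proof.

The biconditional holds.

(⟹) Suppose s ≡ 7 (mod 12); write s = 12j + 7. Since 3 ∣ 12, reducing mod 3 gives s ≡ 7 ≡ 1 (mod 3); since 4 ∣ 12, reducing mod 4 gives s ≡ 7 ≡ 3 (mod 4).

(⟸) Conversely, if s ≡ 1 (mod 3) and s ≡ 3 (mod 4), then by the Chinese remainder theorem s ≡ 7 (mod 12). This is exactly s ≡ 7 (mod 12).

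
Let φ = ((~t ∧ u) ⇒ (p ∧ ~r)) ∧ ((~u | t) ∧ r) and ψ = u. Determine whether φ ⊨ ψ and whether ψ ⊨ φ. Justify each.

Neither direction holds.

(⇒) This fails. Under u = F, t = F, p = F, r = T, the left side is true but the right side is false.

(⇐) This fails. Under u = T, t = F, p = F, r = F, the left side is false but the right side is true.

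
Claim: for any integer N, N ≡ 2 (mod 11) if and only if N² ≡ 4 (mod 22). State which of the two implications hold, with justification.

(⇒) fails and (⇐) fails.

(⇒) This fails: take N = 13. Then 13 ≡ 2 (mod 11), but 13² = 169 ≡ 15 (mod 22), not 4.

(⇐) This fails: take N = 20. Then 20² = 400 ≡ 4 (mod 22), yet 20 ≡ 9 (mod 11), not 2.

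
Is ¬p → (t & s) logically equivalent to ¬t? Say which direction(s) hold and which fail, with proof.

(⇒) This fails. Under p = T, t = T, s = F, the left side is true but the right side is false.

(⇐) This fails. Under p = F, t = F, s = F, the left side is false but the right side is true.

Neither implication holds.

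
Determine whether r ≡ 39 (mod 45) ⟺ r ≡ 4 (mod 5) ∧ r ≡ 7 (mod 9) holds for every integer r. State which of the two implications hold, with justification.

Neither direction holds.

Forward direction. This fails: r = 39 gives 39 ≡ 39 (mod 45) but 39 ≡ 3 (mod 9), so the conjunction on the right does not hold.

Converse. This fails: r = 34 satisfies both congruences on the right (34 ≡ 4 mod 5 and 34 ≡ 7 mod 9) yet 34 ≡ 34 (mod 45), not 39.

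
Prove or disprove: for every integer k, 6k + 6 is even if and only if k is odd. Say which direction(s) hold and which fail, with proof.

[⇒] This fails: take k = 2. Then 6k + 6 = 18, which is even, yet k = 2 is even, not odd.

[⇐] Suppose k is odd. Since 6 is even, 6k is even for every k, so 6k + 6 has the same parity as 6, which is even. Hence 6k + 6 is even.

(⇒) fails; (⇐) holds.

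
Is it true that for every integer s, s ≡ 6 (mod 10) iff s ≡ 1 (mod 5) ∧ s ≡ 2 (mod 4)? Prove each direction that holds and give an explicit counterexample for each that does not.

Only the converse holds.

Forward direction. This fails: s = 16 gives 16 ≡ 6 (mod 10) but 16 ≡ 0 (mod 4), so the conjunction on the right does not hold.

Converse. If s ≡ 1 (mod 5) and s ≡ 2 (mod 4), then by the Chinese remainder theorem s ≡ 6 (mod 20). Since 6 ≡ 6 (mod 10) and 10 ∣ 20, we get s ≡ 6 (mod 10).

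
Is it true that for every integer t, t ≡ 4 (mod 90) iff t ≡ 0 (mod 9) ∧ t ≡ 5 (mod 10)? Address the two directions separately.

(⟹) This fails: t = 4 gives 4 ≡ 4 (mod 90) but 4 ≡ 4 (mod 9), so the conjunction on the right does not hold.

(⟸) This fails: t = 45 satisfies both congruences on the right (45 ≡ 0 mod 9 and 45 ≡ 5 mod 10) yet 45 ≡ 45 (mod 90), not 4.

Neither implication holds.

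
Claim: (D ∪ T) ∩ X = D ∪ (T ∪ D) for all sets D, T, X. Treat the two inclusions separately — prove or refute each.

Reverse inclusion. This inclusion fails. Take D = {1}, T = ∅, X = ∅; then 1 ∈ D ∪ (T ∪ D) but 1 ∉ (D ∪ T) ∩ X.

Forward inclusion. Let x ∈ (D ∪ T) ∩ X. Then either x ∈ D ∩ X and x ∉ T; or x ∈ T ∩ X and x ∉ D; or x ∈ D ∩ T ∩ X. In each case x ∈ D ∪ (T ∪ D), so (D ∪ T) ∩ X ⊆ D ∪ (T ∪ D).

(⊆) holds; (⊇) fails.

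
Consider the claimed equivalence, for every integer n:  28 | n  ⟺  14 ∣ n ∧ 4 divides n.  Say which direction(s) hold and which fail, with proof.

Both directions hold; the statement is true.

Forward direction. If 28 ∣ n, write n = 28q. Since 28 = 2·14, n = 14·(2q), so 14 ∣ n; and since 28 = 7·4, n = 4·(7q), so 4 ∣ n.

Converse. Suppose 14 ∣ n and 4 ∣ n. Any common multiple of 14 and 4 is a multiple of their lcm; here lcm(14, 4) = 14·4/gcd(14, 4) = 56/2 = 28, so 28 ∣ n.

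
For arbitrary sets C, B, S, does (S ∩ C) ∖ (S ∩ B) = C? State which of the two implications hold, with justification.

(⊆) holds; (⊇) fails.

Forward inclusion. Let x ∈ (S ∩ C) ∖ (S ∩ B). Then x ∈ C ∩ S and x ∉ B, from which x ∈ C.

Reverse inclusion. This inclusion fails. Take C = {1}, B = ∅, S = ∅; then 1 ∈ C but 1 ∉ (S ∩ C) ∖ (S ∩ B).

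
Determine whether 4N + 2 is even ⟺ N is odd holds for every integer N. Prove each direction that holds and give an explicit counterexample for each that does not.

(⇒) fails; (⇐) holds.

(⇒) This fails: take N = 6. Then 4N + 2 = 26, which is even, yet N = 6 is even, not odd.

(⇐) Suppose N is odd. Since 4 is even, 4N is even for every N, so 4N + 2 has the same parity as 2, which is even. Hence 4N + 2 is even.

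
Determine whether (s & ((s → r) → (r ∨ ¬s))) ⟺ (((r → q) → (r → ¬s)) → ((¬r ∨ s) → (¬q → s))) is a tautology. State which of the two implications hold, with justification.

The forward direction holds; the converse fails.

(⇒) Assume the antecedent. If s is true, the consequent reduces to true regardless of the other variables. If s is false, the antecedent cannot hold. Either way the consequent holds.

(⇐) This fails. Under s = F, r = T, q = F, the left side is false but the right side is true.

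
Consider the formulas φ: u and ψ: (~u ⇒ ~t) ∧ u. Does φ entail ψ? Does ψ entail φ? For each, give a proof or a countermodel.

Equivalent; both directions hold.

(→) Assume the antecedent. If t is true, the antecedent forces (t = T, u = T), and (~u ⇒ ~t) ∧ u holds there. If t is false, the antecedent forces (t = F, u = T), and (~u ⇒ ~t) ∧ u holds there. Either way (~u ⇒ ~t) ∧ u holds.

(←) Assume the antecedent. If t is true, the antecedent forces (t = T, u = T), and u holds there. If t is false, the antecedent forces (t = F, u = T), and u holds there. Either way u holds.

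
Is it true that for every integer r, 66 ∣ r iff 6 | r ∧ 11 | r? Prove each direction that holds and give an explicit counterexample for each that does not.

The biconditional holds.

Converse. Suppose 6 ∣ r and 11 ∣ r. Any common multiple of 6 and 11 is a multiple of their lcm; here gcd(6, 11) = 1, so lcm(6, 11) = 6·11 = 66, so 66 ∣ r.

Forward direction. If 66 ∣ r, write r = 66q. Since 66 = 11·6, r = 6·(11q), so 6 ∣ r; and since 66 = 6·11, r = 11·(6q), so 11 ∣ r.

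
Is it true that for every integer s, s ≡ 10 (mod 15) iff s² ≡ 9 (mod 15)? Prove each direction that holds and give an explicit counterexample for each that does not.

(⇒) This fails: take s = 10. Then 10 ≡ 10 (mod 15), but 10² = 100 ≡ 10 (mod 15), not 9.

(⇐) This fails: take s = 3. Then 3² = 9 ≡ 9 (mod 15), yet 3 ≡ 3 (mod 15), not 10.

Both directions fail.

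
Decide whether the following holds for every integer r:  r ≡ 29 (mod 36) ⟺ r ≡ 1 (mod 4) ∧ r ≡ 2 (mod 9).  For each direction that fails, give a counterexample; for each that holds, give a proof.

The biconditional holds.

(⇒) Suppose r ≡ 29 (mod 36); write r = 36j + 29. Since 4 ∣ 36, reducing mod 4 gives r ≡ 29 ≡ 1 (mod 4); since 9 ∣ 36, reducing mod 9 gives r ≡ 29 ≡ 2 (mod 9).

(⇐) Conversely, if r ≡ 1 (mod 4) and r ≡ 2 (mod 9), then by the Chinese remainder theorem r ≡ 29 (mod 36). This is exactly r ≡ 29 (mod 36).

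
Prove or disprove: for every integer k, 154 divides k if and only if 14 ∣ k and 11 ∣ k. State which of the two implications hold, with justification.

(⟹) If 154 ∣ k, write k = 154q. Since 154 = 11·14, k = 14·(11q), so 14 ∣ k; and since 154 = 14·11, k = 11·(14q), so 11 ∣ k.

(⟸) Suppose 14 ∣ k and 11 ∣ k. Any common multiple of 14 and 11 is a multiple of their lcm; here gcd(14, 11) = 1, so lcm(14, 11) = 14·11 = 154, so 154 ∣ k.

Both directions hold.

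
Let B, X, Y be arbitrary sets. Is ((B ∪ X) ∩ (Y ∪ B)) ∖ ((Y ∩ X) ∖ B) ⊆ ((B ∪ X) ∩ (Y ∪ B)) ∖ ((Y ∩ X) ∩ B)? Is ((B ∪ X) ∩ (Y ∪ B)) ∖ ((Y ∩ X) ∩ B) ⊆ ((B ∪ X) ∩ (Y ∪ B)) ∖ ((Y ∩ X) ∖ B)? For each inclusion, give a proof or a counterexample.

Both inclusions fail.

(⟹) This inclusion fails. Take B = {1}, X = {1}, Y = {1}; then 1 ∈ ((B ∪ X) ∩ (Y ∪ B)) ∖ ((Y ∩ X) ∖ B) but 1 ∉ ((B ∪ X) ∩ (Y ∪ B)) ∖ ((Y ∩ X) ∩ B).

(⟸) This inclusion fails. Take B = ∅, X = {1}, Y = {1}; then 1 ∈ ((B ∪ X) ∩ (Y ∪ B)) ∖ ((Y ∩ X) ∩ B) but 1 ∉ ((B ∪ X) ∩ (Y ∪ B)) ∖ ((Y ∩ X) ∖ B).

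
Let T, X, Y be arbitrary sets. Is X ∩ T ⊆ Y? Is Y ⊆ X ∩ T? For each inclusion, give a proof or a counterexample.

(⟹) This inclusion fails. Take T = {1}, X = {1}, Y = ∅; then 1 ∈ X ∩ T but 1 ∉ Y.

(⟸) This inclusion fails. Take T = ∅, X = ∅, Y = {1}; then 1 ∈ Y but 1 ∉ X ∩ T.

Neither inclusion holds.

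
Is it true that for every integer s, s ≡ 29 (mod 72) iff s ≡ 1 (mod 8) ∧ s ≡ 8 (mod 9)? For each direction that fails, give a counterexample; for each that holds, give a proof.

Neither direction holds.

Forward direction. This fails: s = 29 gives 29 ≡ 29 (mod 72) but 29 ≡ 5 (mod 8), so the conjunction on the right does not hold.

Converse. This fails: s = 17 satisfies both congruences on the right (17 ≡ 1 mod 8 and 17 ≡ 8 mod 9) yet 17 ≡ 17 (mod 72), not 29.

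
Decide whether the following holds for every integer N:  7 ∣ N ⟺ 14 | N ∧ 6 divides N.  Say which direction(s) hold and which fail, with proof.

Only the converse holds.

(⇒) This fails: take N = 7. Certainly 7 ∣ 7, but 14 ∤ 7.

(⇐) Suppose 14 ∣ N and 6 ∣ N. Any common multiple of 14 and 6 is a multiple of their lcm; here lcm(14, 6) = 14·6/gcd(14, 6) = 84/2 = 42, so 42 ∣ N. Since 7 ∣ 42, it follows that 7 ∣ N.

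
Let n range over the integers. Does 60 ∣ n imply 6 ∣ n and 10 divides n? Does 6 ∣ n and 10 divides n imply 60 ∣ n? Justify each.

Only the forward direction holds.

[⇐] This fails: take n = 30. Both 6 ∣ 30 and 10 ∣ 30, yet 30 is not a multiple of 60 (since 30 = 0·60 + 30), so 60 ∤ 30.

[⇒] If 60 ∣ n, write n = 60q. Since 60 = 10·6, n = 6·(10q), so 6 ∣ n; and since 60 = 6·10, n = 10·(6q), so 10 ∣ n.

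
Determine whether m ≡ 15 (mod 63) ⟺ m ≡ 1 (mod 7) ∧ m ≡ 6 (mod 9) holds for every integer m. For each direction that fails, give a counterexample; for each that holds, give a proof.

(→) Suppose m ≡ 15 (mod 63); write m = 63j + 15. Since 7 ∣ 63, reducing mod 7 gives m ≡ 15 ≡ 1 (mod 7); since 9 ∣ 63, reducing mod 9 gives m ≡ 15 ≡ 6 (mod 9).

(←) Conversely, if m ≡ 1 (mod 7) and m ≡ 6 (mod 9), then by the Chinese remainder theorem m ≡ 15 (mod 63). This is exactly m ≡ 15 (mod 63).

Both implications hold.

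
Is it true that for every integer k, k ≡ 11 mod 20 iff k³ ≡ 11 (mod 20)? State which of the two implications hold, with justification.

(→) Suppose k ≡ 11 mod 20. Write k = 20j + 11. Then (20j + 11)³ = 8000j³ + 13200j² + 7260j + 1331 = 20(400j³ + 660j² + 363j + 66) + 11, so k³ ≡ 11 (mod 20).

(←) Conversely, suppose k³ ≡ 11 (mod 20). The only residue r in {0, …, 19} with r³ ≡ 11 (mod 20) is r = 11, so k ≡ 11 (mod 20).

Both directions hold.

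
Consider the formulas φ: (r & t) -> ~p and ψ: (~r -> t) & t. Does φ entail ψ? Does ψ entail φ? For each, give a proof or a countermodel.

(→) This fails. Under r = F, t = F, p = F, the left side is true but the right side is false.

(←) This fails. Under r = T, t = T, p = T, the left side is false but the right side is true.

(⇒) fails and (⇐) fails.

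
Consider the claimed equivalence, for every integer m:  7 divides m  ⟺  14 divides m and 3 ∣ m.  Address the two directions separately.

Only the converse holds.

(⇒) This fails: take m = 7. Certainly 7 ∣ 7, but 14 ∤ 7.

(⇐) Suppose 14 ∣ m and 3 ∣ m. Any common multiple of 14 and 3 is a multiple of their lcm; here gcd(14, 3) = 1, so lcm(14, 3) = 14·3 = 42, so 42 ∣ m. Since 7 ∣ 42, it follows that 7 ∣ m.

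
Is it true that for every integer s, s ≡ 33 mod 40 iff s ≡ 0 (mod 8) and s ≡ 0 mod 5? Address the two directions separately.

(⇒) fails and (⇐) fails.

Forward direction. This fails: s = 33 gives 33 ≡ 33 (mod 40) but 33 ≡ 1 (mod 8), so the conjunction on the right does not hold.

Converse. This fails: s = 0 satisfies both congruences on the right (0 ≡ 0 mod 8 and 0 ≡ 0 mod 5) yet 0 ≡ 0 (mod 40), not 33.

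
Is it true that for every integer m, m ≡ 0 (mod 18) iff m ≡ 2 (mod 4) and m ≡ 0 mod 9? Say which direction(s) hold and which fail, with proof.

(⟸) If m ≡ 2 (mod 4) and m ≡ 0 (mod 9), then by the Chinese remainder theorem m ≡ 18 (mod 36). Since 18 ≡ 0 (mod 18) and 18 ∣ 36, we get m ≡ 0 (mod 18).

(⟹) This fails: m = 0 gives 0 ≡ 0 (mod 18) but 0 ≡ 0 (mod 4), so the conjunction on the right does not hold.

Only the reverse direction holds.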